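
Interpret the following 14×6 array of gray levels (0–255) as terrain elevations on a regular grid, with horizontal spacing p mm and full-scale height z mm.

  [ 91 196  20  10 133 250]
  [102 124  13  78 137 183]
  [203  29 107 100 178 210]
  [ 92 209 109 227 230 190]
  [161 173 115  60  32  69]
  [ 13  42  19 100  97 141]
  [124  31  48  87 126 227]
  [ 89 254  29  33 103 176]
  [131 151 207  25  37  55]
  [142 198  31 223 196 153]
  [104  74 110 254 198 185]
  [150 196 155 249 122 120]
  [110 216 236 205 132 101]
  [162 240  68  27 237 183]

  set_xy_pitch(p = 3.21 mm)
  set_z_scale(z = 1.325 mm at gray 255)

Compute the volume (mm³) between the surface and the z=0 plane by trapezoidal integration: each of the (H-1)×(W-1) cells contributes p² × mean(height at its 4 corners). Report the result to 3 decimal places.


447.468

height_mm = gray/255 × 1.325; cell vol = 3.21² × mean(4 corners)
unit = 3.21² × 1.325 / (4×255) = 0.0133852 mm³ per gray-sum
row 0: Σ corner-gray over 5 cells = 2048  → 27.4129
row 1: Σ corner-gray over 5 cells = 2230  → 29.8491
row 2: Σ corner-gray over 5 cells = 3073  → 41.1328
row 3: Σ corner-gray over 5 cells = 2822  → 37.7731
row 4: Σ corner-gray over 5 cells = 1660  → 22.2195
row 5: Σ corner-gray over 5 cells = 1605  → 21.4833
row 6: Σ corner-gray over 5 cells = 2038  → 27.2791
row 7: Σ corner-gray over 5 cells = 2129  → 28.4972
row 8: Σ corner-gray over 5 cells = 2617  → 35.0291
row 9: Σ corner-gray over 5 cells = 3152  → 42.1902
row 10: Σ corner-gray over 5 cells = 3275  → 43.8366
row 11: Σ corner-gray over 5 cells = 3503  → 46.8885
row 12: Σ corner-gray over 5 cells = 3278  → 43.8768
Σ rows: total corner-gray = 33430  → 447.4682 mm³


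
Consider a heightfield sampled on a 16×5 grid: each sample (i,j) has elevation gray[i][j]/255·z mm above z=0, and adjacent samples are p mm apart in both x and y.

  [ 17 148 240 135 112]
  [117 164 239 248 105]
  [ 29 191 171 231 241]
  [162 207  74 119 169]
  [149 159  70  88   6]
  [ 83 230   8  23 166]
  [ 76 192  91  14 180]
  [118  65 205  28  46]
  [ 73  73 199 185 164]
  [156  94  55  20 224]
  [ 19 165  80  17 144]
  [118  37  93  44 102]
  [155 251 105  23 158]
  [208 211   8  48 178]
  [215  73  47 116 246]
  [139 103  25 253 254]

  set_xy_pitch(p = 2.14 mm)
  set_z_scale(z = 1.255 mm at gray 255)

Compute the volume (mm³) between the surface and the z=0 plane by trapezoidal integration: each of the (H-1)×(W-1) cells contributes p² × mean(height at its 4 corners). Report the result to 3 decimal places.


height_mm = gray/255 × 1.255; cell vol = 2.14² × mean(4 corners)
unit = 2.14² × 1.255 / (4×255) = 0.0056347 mm³ per gray-sum
row 0: Σ corner-gray over 4 cells = 2699  → 15.2081
row 1: Σ corner-gray over 4 cells = 2980  → 16.7914
row 2: Σ corner-gray over 4 cells = 2587  → 14.5770
row 3: Σ corner-gray over 4 cells = 1920  → 10.8186
row 4: Σ corner-gray over 4 cells = 1560  → 8.7901
row 5: Σ corner-gray over 4 cells = 1621  → 9.1339
row 6: Σ corner-gray over 4 cells = 1610  → 9.0719
row 7: Σ corner-gray over 4 cells = 1911  → 10.7679
row 8: Σ corner-gray over 4 cells = 1869  → 10.5313
row 9: Σ corner-gray over 4 cells = 1405  → 7.9168
row 10: Σ corner-gray over 4 cells = 1255  → 7.0716
row 11: Σ corner-gray over 4 cells = 1639  → 9.2353
row 12: Σ corner-gray over 4 cells = 1991  → 11.2187
row 13: Σ corner-gray over 4 cells = 1853  → 10.4411
row 14: Σ corner-gray over 4 cells = 2088  → 11.7653
Σ rows: total corner-gray = 28988  → 163.3388 mm³

163.339


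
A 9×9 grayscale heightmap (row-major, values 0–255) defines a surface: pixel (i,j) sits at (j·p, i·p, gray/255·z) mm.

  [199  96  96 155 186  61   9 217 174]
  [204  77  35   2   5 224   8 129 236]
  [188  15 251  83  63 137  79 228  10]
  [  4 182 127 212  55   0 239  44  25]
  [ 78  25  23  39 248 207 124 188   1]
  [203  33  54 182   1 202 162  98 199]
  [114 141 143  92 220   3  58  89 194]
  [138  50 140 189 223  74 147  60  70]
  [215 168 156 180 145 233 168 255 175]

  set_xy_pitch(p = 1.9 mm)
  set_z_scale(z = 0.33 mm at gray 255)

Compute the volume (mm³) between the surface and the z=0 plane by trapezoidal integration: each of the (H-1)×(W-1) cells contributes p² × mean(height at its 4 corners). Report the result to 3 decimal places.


height_mm = gray/255 × 0.33; cell vol = 1.9² × mean(4 corners)
unit = 1.9² × 0.33 / (4×255) = 0.00116794 mm³ per gray-sum
row 0: Σ corner-gray over 8 cells = 3413  → 3.9862
row 1: Σ corner-gray over 8 cells = 3310  → 3.8659
row 2: Σ corner-gray over 8 cells = 3657  → 4.2712
row 3: Σ corner-gray over 8 cells = 3534  → 4.1275
row 4: Σ corner-gray over 8 cells = 3653  → 4.2665
row 5: Σ corner-gray over 8 cells = 3666  → 4.2817
row 6: Σ corner-gray over 8 cells = 3774  → 4.4078
row 7: Σ corner-gray over 8 cells = 4974  → 5.8093
Σ rows: total corner-gray = 29981  → 35.0160 mm³

35.016


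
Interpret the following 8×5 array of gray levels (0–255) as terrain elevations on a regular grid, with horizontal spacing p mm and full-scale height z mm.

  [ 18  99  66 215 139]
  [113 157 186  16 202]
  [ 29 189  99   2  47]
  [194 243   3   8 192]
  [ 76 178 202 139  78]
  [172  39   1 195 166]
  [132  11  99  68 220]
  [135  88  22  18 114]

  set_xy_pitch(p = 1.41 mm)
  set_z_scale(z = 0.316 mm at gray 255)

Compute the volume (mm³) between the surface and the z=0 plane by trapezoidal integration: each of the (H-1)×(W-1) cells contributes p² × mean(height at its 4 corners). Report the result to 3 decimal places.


height_mm = gray/255 × 0.316; cell vol = 1.41² × mean(4 corners)
unit = 1.41² × 0.316 / (4×255) = 0.000615921 mm³ per gray-sum
row 0: Σ corner-gray over 4 cells = 1950  → 1.2010
row 1: Σ corner-gray over 4 cells = 1689  → 1.0403
row 2: Σ corner-gray over 4 cells = 1550  → 0.9547
row 3: Σ corner-gray over 4 cells = 2086  → 1.2848
row 4: Σ corner-gray over 4 cells = 2000  → 1.2318
row 5: Σ corner-gray over 4 cells = 1516  → 0.9337
row 6: Σ corner-gray over 4 cells = 1213  → 0.7471
Σ rows: total corner-gray = 12004  → 7.3935 mm³

7.394


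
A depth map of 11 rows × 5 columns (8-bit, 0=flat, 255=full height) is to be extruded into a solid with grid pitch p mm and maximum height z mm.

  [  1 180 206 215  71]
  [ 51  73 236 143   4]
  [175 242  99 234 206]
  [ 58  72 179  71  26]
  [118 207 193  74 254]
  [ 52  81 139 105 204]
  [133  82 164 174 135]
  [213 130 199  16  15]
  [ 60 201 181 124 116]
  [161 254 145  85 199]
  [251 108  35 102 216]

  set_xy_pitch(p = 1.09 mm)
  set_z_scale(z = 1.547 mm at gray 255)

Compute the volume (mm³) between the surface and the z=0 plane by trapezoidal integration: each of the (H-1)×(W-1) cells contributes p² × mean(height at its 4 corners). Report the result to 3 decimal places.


height_mm = gray/255 × 1.547; cell vol = 1.09² × mean(4 corners)
unit = 1.09² × 1.547 / (4×255) = 0.00180195 mm³ per gray-sum
row 0: Σ corner-gray over 4 cells = 2233  → 4.0238
row 1: Σ corner-gray over 4 cells = 2490  → 4.4869
row 2: Σ corner-gray over 4 cells = 2259  → 4.0706
row 3: Σ corner-gray over 4 cells = 2048  → 3.6904
row 4: Σ corner-gray over 4 cells = 2226  → 4.0111
row 5: Σ corner-gray over 4 cells = 2014  → 3.6291
row 6: Σ corner-gray over 4 cells = 2026  → 3.6508
row 7: Σ corner-gray over 4 cells = 2106  → 3.7949
row 8: Σ corner-gray over 4 cells = 2516  → 4.5337
row 9: Σ corner-gray over 4 cells = 2285  → 4.1175
Σ rows: total corner-gray = 22203  → 40.0087 mm³

40.009


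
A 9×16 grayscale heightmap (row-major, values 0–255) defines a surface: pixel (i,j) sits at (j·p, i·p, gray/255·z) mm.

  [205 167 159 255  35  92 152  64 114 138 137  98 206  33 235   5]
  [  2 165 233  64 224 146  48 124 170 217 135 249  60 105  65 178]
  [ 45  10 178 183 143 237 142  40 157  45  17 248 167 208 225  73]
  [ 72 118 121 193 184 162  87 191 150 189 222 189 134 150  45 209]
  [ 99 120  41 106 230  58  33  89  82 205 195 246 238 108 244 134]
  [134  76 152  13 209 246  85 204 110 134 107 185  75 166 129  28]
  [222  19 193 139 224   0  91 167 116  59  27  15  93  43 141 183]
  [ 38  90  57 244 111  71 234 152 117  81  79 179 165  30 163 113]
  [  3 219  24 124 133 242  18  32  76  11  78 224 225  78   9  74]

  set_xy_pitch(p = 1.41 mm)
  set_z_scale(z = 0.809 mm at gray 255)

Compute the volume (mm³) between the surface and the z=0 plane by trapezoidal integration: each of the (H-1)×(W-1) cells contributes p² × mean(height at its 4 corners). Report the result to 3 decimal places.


height_mm = gray/255 × 0.809; cell vol = 1.41² × mean(4 corners)
unit = 1.41² × 0.809 / (4×255) = 0.00157684 mm³ per gray-sum
row 0: Σ corner-gray over 15 cells = 8170  → 12.8828
row 1: Σ corner-gray over 15 cells = 8308  → 13.1004
row 2: Σ corner-gray over 15 cells = 8669  → 13.6696
row 3: Σ corner-gray over 15 cells = 8774  → 13.8352
row 4: Σ corner-gray over 15 cells = 8167  → 12.8780
row 5: Σ corner-gray over 15 cells = 7003  → 11.0426
row 6: Σ corner-gray over 15 cells = 6756  → 10.6531
row 7: Σ corner-gray over 15 cells = 6760  → 10.6594
Σ rows: total corner-gray = 62607  → 98.7210 mm³

98.721


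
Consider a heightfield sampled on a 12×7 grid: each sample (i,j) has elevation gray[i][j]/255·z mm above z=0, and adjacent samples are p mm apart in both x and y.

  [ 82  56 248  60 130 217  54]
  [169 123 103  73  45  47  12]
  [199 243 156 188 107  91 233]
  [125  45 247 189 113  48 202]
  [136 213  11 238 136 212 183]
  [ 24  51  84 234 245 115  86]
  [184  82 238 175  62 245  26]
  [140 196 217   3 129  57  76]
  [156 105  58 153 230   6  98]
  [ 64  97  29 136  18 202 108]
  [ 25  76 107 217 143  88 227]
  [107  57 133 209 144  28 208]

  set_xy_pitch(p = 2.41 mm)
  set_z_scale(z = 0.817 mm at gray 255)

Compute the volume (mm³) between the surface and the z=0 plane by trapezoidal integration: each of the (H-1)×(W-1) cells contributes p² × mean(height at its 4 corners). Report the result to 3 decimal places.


156.615

height_mm = gray/255 × 0.817; cell vol = 2.41² × mean(4 corners)
unit = 2.41² × 0.817 / (4×255) = 0.00465217 mm³ per gray-sum
row 0: Σ corner-gray over 6 cells = 2521  → 11.7281
row 1: Σ corner-gray over 6 cells = 2965  → 13.7937
row 2: Σ corner-gray over 6 cells = 3613  → 16.8083
row 3: Σ corner-gray over 6 cells = 3550  → 16.5152
row 4: Σ corner-gray over 6 cells = 3507  → 16.3152
row 5: Σ corner-gray over 6 cells = 3382  → 15.7337
row 6: Σ corner-gray over 6 cells = 3234  → 15.0451
row 7: Σ corner-gray over 6 cells = 2778  → 12.9237
row 8: Σ corner-gray over 6 cells = 2494  → 11.6025
row 9: Σ corner-gray over 6 cells = 2650  → 12.3283
row 10: Σ corner-gray over 6 cells = 2971  → 13.8216
Σ rows: total corner-gray = 33665  → 156.6154 mm³


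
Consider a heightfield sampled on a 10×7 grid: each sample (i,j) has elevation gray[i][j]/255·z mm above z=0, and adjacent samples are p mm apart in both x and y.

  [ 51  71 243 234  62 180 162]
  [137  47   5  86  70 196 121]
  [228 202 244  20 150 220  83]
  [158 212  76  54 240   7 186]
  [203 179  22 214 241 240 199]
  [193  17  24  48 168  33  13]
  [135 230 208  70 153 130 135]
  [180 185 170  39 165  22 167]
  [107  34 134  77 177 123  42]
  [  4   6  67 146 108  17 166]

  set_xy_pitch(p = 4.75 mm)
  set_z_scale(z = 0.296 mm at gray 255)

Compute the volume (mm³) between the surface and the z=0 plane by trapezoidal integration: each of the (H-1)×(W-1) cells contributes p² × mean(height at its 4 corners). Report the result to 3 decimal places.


176.476

height_mm = gray/255 × 0.296; cell vol = 4.75² × mean(4 corners)
unit = 4.75² × 0.296 / (4×255) = 0.00654755 mm³ per gray-sum
row 0: Σ corner-gray over 6 cells = 2859  → 18.7194
row 1: Σ corner-gray over 6 cells = 3049  → 19.9635
row 2: Σ corner-gray over 6 cells = 3505  → 22.9492
row 3: Σ corner-gray over 6 cells = 3716  → 24.3307
row 4: Σ corner-gray over 6 cells = 2980  → 19.5117
row 5: Σ corner-gray over 6 cells = 2638  → 17.2724
row 6: Σ corner-gray over 6 cells = 3361  → 22.0063
row 7: Σ corner-gray over 6 cells = 2748  → 17.9927
row 8: Σ corner-gray over 6 cells = 2097  → 13.7302
Σ rows: total corner-gray = 26953  → 176.4761 mm³


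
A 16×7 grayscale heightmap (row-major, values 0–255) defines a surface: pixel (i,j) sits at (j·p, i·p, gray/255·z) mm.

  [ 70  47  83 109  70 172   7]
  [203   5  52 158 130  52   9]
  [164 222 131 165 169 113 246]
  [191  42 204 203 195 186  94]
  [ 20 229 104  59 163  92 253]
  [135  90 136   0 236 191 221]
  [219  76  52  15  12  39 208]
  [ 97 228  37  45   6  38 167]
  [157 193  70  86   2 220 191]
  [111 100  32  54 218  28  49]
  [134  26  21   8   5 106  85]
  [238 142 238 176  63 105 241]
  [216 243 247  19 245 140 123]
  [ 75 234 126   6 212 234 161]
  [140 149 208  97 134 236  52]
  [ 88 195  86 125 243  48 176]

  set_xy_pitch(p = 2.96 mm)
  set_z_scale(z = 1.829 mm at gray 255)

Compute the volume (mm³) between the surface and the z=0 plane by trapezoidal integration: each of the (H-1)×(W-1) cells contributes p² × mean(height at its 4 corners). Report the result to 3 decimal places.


695.813

height_mm = gray/255 × 1.829; cell vol = 2.96² × mean(4 corners)
unit = 2.96² × 1.829 / (4×255) = 0.0157108 mm³ per gray-sum
row 0: Σ corner-gray over 6 cells = 2045  → 32.1285
row 1: Σ corner-gray over 6 cells = 3016  → 47.3836
row 2: Σ corner-gray over 6 cells = 3955  → 62.1360
row 3: Σ corner-gray over 6 cells = 3512  → 55.1762
row 4: Σ corner-gray over 6 cells = 3229  → 50.7300
row 5: Σ corner-gray over 6 cells = 2477  → 38.9155
row 6: Σ corner-gray over 6 cells = 1787  → 28.0751
row 7: Σ corner-gray over 6 cells = 2462  → 38.6799
row 8: Σ corner-gray over 6 cells = 2514  → 39.4968
row 9: Σ corner-gray over 6 cells = 1575  → 24.7444
row 10: Σ corner-gray over 6 cells = 2478  → 38.9312
row 11: Σ corner-gray over 6 cells = 4054  → 63.6914
row 12: Σ corner-gray over 6 cells = 3987  → 62.6388
row 13: Σ corner-gray over 6 cells = 3700  → 58.1298
row 14: Σ corner-gray over 6 cells = 3498  → 54.9562
Σ rows: total corner-gray = 44289  → 695.8135 mm³


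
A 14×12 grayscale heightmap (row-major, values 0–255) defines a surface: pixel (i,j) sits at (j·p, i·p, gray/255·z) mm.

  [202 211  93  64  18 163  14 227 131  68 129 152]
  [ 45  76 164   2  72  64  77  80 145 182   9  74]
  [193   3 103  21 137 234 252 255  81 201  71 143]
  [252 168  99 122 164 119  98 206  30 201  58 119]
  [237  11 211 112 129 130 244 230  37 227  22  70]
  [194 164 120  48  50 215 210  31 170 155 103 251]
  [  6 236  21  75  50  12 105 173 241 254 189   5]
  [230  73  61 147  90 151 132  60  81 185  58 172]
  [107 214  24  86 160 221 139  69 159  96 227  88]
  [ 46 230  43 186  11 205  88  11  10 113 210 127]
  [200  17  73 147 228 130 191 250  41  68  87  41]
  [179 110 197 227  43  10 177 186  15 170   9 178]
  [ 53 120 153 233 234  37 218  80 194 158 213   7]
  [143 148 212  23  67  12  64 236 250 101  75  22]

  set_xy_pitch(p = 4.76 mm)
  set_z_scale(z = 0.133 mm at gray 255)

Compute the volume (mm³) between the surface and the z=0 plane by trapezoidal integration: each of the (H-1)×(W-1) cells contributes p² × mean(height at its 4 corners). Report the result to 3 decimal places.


height_mm = gray/255 × 0.133; cell vol = 4.76² × mean(4 corners)
unit = 4.76² × 0.133 / (4×255) = 0.00295437 mm³ per gray-sum
row 0: Σ corner-gray over 11 cells = 4451  → 13.1499
row 1: Σ corner-gray over 11 cells = 4913  → 14.5148
row 2: Σ corner-gray over 11 cells = 5953  → 17.5874
row 3: Σ corner-gray over 11 cells = 5914  → 17.4722
row 4: Σ corner-gray over 11 cells = 5990  → 17.6967
row 5: Σ corner-gray over 11 cells = 5700  → 16.8399
row 6: Σ corner-gray over 11 cells = 5201  → 15.3657
row 7: Σ corner-gray over 11 cells = 5463  → 16.1397
row 8: Σ corner-gray over 11 cells = 5372  → 15.8709
row 9: Σ corner-gray over 11 cells = 5092  → 15.0437
row 10: Σ corner-gray over 11 cells = 5350  → 15.8059
row 11: Σ corner-gray over 11 cells = 5985  → 17.6819
row 12: Σ corner-gray over 11 cells = 5881  → 17.3747
Σ rows: total corner-gray = 71265  → 210.5434 mm³

210.543


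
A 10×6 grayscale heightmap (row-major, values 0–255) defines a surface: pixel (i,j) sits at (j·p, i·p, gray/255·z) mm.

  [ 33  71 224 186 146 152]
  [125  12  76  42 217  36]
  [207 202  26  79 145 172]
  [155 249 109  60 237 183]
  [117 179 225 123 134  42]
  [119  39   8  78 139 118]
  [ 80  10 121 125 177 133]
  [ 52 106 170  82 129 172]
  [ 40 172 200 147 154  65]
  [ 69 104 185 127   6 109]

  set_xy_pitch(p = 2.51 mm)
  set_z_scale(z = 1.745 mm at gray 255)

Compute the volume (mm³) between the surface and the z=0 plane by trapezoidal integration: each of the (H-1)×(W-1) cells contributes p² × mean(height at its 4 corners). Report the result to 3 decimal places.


height_mm = gray/255 × 1.745; cell vol = 2.51² × mean(4 corners)
unit = 2.51² × 1.745 / (4×255) = 0.0107781 mm³ per gray-sum
row 0: Σ corner-gray over 5 cells = 2294  → 24.7250
row 1: Σ corner-gray over 5 cells = 2138  → 23.0436
row 2: Σ corner-gray over 5 cells = 2931  → 31.5906
row 3: Σ corner-gray over 5 cells = 3129  → 33.7247
row 4: Σ corner-gray over 5 cells = 2246  → 24.2076
row 5: Σ corner-gray over 5 cells = 1844  → 19.8748
row 6: Σ corner-gray over 5 cells = 2277  → 24.5418
row 7: Σ corner-gray over 5 cells = 2649  → 28.5512
row 8: Σ corner-gray over 5 cells = 2473  → 26.6543
Σ rows: total corner-gray = 21981  → 236.9137 mm³

236.914


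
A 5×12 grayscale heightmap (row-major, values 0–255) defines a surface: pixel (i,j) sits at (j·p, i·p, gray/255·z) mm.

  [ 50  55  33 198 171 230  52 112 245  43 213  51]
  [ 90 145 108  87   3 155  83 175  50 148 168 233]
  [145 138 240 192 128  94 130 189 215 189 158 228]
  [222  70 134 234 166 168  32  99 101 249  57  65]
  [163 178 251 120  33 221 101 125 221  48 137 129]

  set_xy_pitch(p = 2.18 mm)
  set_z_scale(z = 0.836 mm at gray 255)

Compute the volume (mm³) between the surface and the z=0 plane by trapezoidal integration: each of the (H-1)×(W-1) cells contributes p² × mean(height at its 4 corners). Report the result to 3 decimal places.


height_mm = gray/255 × 0.836; cell vol = 2.18² × mean(4 corners)
unit = 2.18² × 0.836 / (4×255) = 0.0038951 mm³ per gray-sum
row 0: Σ corner-gray over 11 cells = 5372  → 20.9245
row 1: Σ corner-gray over 11 cells = 6286  → 24.4846
row 2: Σ corner-gray over 11 cells = 6626  → 25.8090
row 3: Σ corner-gray over 11 cells = 6069  → 23.6394
Σ rows: total corner-gray = 24353  → 94.8575 mm³

94.857


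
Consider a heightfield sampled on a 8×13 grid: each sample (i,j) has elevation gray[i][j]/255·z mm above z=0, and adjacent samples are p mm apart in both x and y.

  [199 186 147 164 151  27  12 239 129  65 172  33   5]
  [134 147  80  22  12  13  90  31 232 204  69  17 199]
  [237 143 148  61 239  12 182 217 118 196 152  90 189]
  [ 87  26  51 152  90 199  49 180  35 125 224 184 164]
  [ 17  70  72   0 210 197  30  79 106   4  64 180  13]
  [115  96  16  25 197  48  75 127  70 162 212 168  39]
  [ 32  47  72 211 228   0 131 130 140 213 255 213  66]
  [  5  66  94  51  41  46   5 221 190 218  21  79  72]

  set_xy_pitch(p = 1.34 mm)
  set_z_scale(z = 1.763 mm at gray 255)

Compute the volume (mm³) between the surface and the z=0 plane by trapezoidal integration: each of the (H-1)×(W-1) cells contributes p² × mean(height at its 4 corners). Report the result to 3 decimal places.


118.342

height_mm = gray/255 × 1.763; cell vol = 1.34² × mean(4 corners)
unit = 1.34² × 1.763 / (4×255) = 0.00310357 mm³ per gray-sum
row 0: Σ corner-gray over 12 cells = 5021  → 15.5830
row 1: Σ corner-gray over 12 cells = 5709  → 17.7183
row 2: Σ corner-gray over 12 cells = 6423  → 19.9342
row 3: Σ corner-gray over 12 cells = 4935  → 15.3161
row 4: Σ corner-gray over 12 cells = 4600  → 14.2764
row 5: Σ corner-gray over 12 cells = 5924  → 18.3856
row 6: Σ corner-gray over 12 cells = 5519  → 17.1286
Σ rows: total corner-gray = 38131  → 118.3423 mm³


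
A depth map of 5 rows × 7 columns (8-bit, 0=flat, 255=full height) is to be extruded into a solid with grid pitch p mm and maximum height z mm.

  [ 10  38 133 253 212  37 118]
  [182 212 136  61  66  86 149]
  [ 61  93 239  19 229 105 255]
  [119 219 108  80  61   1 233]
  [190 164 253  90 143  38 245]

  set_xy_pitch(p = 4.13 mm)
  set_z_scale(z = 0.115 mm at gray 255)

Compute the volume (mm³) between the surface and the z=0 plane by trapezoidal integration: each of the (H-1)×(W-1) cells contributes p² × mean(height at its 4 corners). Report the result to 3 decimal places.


23.352

height_mm = gray/255 × 0.115; cell vol = 4.13² × mean(4 corners)
unit = 4.13² × 0.115 / (4×255) = 0.00192308 mm³ per gray-sum
row 0: Σ corner-gray over 6 cells = 2927  → 5.6289
row 1: Σ corner-gray over 6 cells = 3139  → 6.0366
row 2: Σ corner-gray over 6 cells = 2976  → 5.7231
row 3: Σ corner-gray over 6 cells = 3101  → 5.9635
Σ rows: total corner-gray = 12143  → 23.3520 mm³


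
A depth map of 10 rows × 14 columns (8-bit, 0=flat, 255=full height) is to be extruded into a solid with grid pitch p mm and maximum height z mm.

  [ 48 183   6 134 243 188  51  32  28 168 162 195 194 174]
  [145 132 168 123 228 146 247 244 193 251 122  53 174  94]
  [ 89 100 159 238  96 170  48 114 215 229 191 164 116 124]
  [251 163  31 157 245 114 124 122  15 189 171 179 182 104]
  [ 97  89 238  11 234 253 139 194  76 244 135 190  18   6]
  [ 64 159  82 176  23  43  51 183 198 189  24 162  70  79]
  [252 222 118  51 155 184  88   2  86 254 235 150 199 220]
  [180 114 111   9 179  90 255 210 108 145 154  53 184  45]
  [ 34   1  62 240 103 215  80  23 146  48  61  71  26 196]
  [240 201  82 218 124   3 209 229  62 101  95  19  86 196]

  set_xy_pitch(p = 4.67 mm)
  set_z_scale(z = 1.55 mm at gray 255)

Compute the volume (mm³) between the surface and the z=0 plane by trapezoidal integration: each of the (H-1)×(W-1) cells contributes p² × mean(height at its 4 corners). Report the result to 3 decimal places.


2106.043

height_mm = gray/255 × 1.55; cell vol = 4.67² × mean(4 corners)
unit = 4.67² × 1.55 / (4×255) = 0.033141 mm³ per gray-sum
row 0: Σ corner-gray over 13 cells = 7791  → 258.2013
row 1: Σ corner-gray over 13 cells = 8294  → 274.8713
row 2: Σ corner-gray over 13 cells = 7632  → 252.9319
row 3: Σ corner-gray over 13 cells = 7484  → 248.0271
row 4: Σ corner-gray over 13 cells = 6608  → 218.9956
row 5: Σ corner-gray over 13 cells = 6823  → 226.1209
row 6: Σ corner-gray over 13 cells = 7409  → 245.5415
row 7: Σ corner-gray over 13 cells = 5831  → 193.2450
row 8: Σ corner-gray over 13 cells = 5676  → 188.1082
Σ rows: total corner-gray = 63548  → 2106.0427 mm³


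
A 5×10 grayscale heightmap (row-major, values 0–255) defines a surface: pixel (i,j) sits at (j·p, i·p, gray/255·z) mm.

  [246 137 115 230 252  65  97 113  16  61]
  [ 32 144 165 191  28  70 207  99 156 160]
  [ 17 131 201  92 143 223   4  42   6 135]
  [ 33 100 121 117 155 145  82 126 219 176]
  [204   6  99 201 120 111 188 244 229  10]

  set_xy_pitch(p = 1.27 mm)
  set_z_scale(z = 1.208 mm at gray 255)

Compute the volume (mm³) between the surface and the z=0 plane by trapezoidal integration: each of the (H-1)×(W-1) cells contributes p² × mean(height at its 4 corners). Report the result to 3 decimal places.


34.271

height_mm = gray/255 × 1.208; cell vol = 1.27² × mean(4 corners)
unit = 1.27² × 1.208 / (4×255) = 0.00191018 mm³ per gray-sum
row 0: Σ corner-gray over 9 cells = 4669  → 8.9186
row 1: Σ corner-gray over 9 cells = 4148  → 7.9234
row 2: Σ corner-gray over 9 cells = 4175  → 7.9750
row 3: Σ corner-gray over 9 cells = 4949  → 9.4535
Σ rows: total corner-gray = 17941  → 34.2705 mm³


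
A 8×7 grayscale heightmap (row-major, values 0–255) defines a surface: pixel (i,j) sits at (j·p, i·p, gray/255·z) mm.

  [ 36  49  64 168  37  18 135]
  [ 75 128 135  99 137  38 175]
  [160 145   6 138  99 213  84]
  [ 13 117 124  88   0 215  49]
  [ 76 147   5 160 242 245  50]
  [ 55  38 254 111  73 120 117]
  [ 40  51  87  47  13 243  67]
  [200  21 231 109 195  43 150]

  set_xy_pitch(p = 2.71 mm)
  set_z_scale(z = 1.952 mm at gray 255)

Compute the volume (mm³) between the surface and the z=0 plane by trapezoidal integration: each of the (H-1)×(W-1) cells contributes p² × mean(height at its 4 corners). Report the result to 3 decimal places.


258.394

height_mm = gray/255 × 1.952; cell vol = 2.71² × mean(4 corners)
unit = 2.71² × 1.952 / (4×255) = 0.0140546 mm³ per gray-sum
row 0: Σ corner-gray over 6 cells = 2167  → 30.4563
row 1: Σ corner-gray over 6 cells = 2770  → 38.9312
row 2: Σ corner-gray over 6 cells = 2596  → 36.4857
row 3: Σ corner-gray over 6 cells = 2874  → 40.3929
row 4: Σ corner-gray over 6 cells = 3088  → 43.4006
row 5: Σ corner-gray over 6 cells = 2353  → 33.0705
row 6: Σ corner-gray over 6 cells = 2537  → 35.6565
Σ rows: total corner-gray = 18385  → 258.3937 mm³


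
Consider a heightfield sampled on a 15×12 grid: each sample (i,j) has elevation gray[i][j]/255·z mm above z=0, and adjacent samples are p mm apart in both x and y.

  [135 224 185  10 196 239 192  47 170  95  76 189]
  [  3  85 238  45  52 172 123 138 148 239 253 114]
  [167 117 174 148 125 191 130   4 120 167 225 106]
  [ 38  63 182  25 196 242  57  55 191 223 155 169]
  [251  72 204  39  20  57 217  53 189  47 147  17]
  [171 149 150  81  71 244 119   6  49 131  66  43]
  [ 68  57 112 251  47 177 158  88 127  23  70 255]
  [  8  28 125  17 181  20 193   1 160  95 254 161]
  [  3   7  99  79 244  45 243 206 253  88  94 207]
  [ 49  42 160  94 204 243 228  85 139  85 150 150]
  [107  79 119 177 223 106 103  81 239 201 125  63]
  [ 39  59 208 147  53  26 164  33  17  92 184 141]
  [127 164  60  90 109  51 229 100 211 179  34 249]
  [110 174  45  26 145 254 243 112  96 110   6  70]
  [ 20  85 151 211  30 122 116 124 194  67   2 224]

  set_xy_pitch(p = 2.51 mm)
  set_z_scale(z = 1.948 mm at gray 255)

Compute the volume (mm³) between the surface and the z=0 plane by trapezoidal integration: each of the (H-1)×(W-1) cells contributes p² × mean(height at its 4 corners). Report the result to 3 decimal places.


height_mm = gray/255 × 1.948; cell vol = 2.51² × mean(4 corners)
unit = 2.51² × 1.948 / (4×255) = 0.012032 mm³ per gray-sum
row 0: Σ corner-gray over 11 cells = 6295  → 75.7412
row 1: Σ corner-gray over 11 cells = 6178  → 74.3334
row 2: Σ corner-gray over 11 cells = 6060  → 72.9137
row 3: Σ corner-gray over 11 cells = 5343  → 64.2867
row 4: Σ corner-gray over 11 cells = 4704  → 56.5983
row 5: Σ corner-gray over 11 cells = 4889  → 58.8242
row 6: Σ corner-gray over 11 cells = 4860  → 58.4753
row 7: Σ corner-gray over 11 cells = 5243  → 63.0835
row 8: Σ corner-gray over 11 cells = 5985  → 72.0113
row 9: Σ corner-gray over 11 cells = 6135  → 73.8160
row 10: Σ corner-gray over 11 cells = 5222  → 62.8309
row 11: Σ corner-gray over 11 cells = 4976  → 59.8710
row 12: Σ corner-gray over 11 cells = 5432  → 65.3576
row 13: Σ corner-gray over 11 cells = 5050  → 60.7614
Σ rows: total corner-gray = 76372  → 918.9045 mm³

918.905


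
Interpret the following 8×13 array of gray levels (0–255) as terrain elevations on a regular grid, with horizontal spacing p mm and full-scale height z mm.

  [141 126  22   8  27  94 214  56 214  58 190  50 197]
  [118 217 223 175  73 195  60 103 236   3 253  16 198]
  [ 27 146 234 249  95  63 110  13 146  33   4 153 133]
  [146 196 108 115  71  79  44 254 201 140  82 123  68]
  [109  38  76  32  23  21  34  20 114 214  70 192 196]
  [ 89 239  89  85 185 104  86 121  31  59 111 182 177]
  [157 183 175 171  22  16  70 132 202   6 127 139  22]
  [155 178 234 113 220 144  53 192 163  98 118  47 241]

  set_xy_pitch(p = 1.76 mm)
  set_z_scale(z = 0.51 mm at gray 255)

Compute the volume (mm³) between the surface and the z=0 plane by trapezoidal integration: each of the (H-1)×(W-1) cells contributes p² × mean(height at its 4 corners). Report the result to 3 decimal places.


height_mm = gray/255 × 0.51; cell vol = 1.76² × mean(4 corners)
unit = 1.76² × 0.51 / (4×255) = 0.0015488 mm³ per gray-sum
row 0: Σ corner-gray over 12 cells = 5880  → 9.1069
row 1: Σ corner-gray over 12 cells = 6076  → 9.4105
row 2: Σ corner-gray over 12 cells = 5692  → 8.8158
row 3: Σ corner-gray over 12 cells = 5013  → 7.7641
row 4: Σ corner-gray over 12 cells = 4823  → 7.4699
row 5: Σ corner-gray over 12 cells = 5515  → 8.5416
row 6: Σ corner-gray over 12 cells = 6181  → 9.5731
Σ rows: total corner-gray = 39180  → 60.6820 mm³

60.682


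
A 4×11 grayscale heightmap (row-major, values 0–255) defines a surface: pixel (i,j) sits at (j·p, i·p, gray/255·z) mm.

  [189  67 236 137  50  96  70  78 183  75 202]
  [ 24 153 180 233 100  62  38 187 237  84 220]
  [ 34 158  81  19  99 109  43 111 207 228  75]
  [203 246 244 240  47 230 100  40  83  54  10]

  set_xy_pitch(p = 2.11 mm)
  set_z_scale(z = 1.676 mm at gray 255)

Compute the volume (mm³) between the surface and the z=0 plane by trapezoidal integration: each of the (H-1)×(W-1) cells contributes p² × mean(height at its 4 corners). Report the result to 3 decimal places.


height_mm = gray/255 × 1.676; cell vol = 2.11² × mean(4 corners)
unit = 2.11² × 1.676 / (4×255) = 0.00731541 mm³ per gray-sum
row 0: Σ corner-gray over 10 cells = 5167  → 37.7987
row 1: Σ corner-gray over 10 cells = 5011  → 36.6575
row 2: Σ corner-gray over 10 cells = 5000  → 36.5771
Σ rows: total corner-gray = 15178  → 111.0333 mm³

111.033


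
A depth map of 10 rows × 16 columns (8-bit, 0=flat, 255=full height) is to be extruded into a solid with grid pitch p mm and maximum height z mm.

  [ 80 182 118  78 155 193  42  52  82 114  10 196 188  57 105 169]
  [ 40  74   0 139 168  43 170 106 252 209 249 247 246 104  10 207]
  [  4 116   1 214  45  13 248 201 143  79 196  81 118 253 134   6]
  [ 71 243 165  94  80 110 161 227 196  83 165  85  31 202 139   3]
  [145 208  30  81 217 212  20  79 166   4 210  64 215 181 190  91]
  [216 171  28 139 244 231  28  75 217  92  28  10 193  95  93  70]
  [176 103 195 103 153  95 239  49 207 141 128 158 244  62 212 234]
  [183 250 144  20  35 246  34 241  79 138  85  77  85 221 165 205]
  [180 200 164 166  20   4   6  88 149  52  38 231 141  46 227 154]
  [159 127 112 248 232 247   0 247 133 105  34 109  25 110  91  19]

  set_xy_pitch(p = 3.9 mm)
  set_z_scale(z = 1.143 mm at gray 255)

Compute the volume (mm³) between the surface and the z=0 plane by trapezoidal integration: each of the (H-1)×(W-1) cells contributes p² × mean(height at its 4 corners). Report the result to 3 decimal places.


height_mm = gray/255 × 1.143; cell vol = 3.9² × mean(4 corners)
unit = 3.9² × 1.143 / (4×255) = 0.0170441 mm³ per gray-sum
row 0: Σ corner-gray over 15 cells = 7674  → 130.7968
row 1: Σ corner-gray over 15 cells = 7975  → 135.9271
row 2: Σ corner-gray over 15 cells = 7730  → 131.7513
row 3: Σ corner-gray over 15 cells = 8026  → 136.7963
row 4: Σ corner-gray over 15 cells = 7564  → 128.9219
row 5: Σ corner-gray over 15 cells = 8162  → 139.1143
row 6: Σ corner-gray over 15 cells = 8616  → 146.8524
row 7: Σ corner-gray over 15 cells = 7426  → 126.5698
row 8: Σ corner-gray over 15 cells = 7216  → 122.9906
Σ rows: total corner-gray = 70389  → 1199.7205 mm³

1199.720


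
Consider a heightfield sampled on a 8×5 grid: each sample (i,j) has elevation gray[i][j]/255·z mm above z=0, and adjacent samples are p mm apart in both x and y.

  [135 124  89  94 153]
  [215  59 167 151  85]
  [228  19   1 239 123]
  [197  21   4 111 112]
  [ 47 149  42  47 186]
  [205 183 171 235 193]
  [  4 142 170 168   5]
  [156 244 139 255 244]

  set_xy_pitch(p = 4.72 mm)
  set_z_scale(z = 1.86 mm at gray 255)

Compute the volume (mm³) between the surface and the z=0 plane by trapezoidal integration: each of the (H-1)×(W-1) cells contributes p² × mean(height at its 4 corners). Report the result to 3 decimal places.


572.573

height_mm = gray/255 × 1.86; cell vol = 4.72² × mean(4 corners)
unit = 4.72² × 1.86 / (4×255) = 0.0406253 mm³ per gray-sum
row 0: Σ corner-gray over 4 cells = 1956  → 79.4631
row 1: Σ corner-gray over 4 cells = 1923  → 78.1225
row 2: Σ corner-gray over 4 cells = 1450  → 58.9067
row 3: Σ corner-gray over 4 cells = 1290  → 52.4067
row 4: Σ corner-gray over 4 cells = 2285  → 92.8289
row 5: Σ corner-gray over 4 cells = 2545  → 103.3914
row 6: Σ corner-gray over 4 cells = 2645  → 107.4540
Σ rows: total corner-gray = 14094  → 572.5732 mm³


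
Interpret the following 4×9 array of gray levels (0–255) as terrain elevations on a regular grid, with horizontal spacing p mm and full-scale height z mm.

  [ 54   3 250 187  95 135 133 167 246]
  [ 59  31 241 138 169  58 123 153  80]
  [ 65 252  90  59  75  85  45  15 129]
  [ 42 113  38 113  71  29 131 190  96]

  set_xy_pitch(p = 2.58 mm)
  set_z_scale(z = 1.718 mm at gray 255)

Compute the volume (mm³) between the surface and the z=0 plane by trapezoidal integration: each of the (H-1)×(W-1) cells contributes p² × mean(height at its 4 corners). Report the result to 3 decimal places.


height_mm = gray/255 × 1.718; cell vol = 2.58² × mean(4 corners)
unit = 2.58² × 1.718 / (4×255) = 0.0112115 mm³ per gray-sum
row 0: Σ corner-gray over 8 cells = 4205  → 47.1442
row 1: Σ corner-gray over 8 cells = 3401  → 38.1302
row 2: Σ corner-gray over 8 cells = 2944  → 33.0066
Σ rows: total corner-gray = 10550  → 118.2810 mm³

118.281


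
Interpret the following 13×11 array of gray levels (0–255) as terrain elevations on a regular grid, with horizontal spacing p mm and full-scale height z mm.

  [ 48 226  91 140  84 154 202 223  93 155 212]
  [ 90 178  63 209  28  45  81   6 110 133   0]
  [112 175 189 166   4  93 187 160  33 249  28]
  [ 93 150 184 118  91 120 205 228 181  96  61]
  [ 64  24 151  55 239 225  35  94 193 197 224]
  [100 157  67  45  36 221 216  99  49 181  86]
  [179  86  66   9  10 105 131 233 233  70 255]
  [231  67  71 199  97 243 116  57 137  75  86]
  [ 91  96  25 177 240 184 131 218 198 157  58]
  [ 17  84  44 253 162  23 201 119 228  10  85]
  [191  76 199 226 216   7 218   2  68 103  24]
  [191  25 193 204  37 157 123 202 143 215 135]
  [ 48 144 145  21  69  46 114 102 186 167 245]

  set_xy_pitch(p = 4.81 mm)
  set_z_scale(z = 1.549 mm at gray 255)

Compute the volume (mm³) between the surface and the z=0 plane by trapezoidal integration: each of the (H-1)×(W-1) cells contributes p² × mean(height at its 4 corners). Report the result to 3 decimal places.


height_mm = gray/255 × 1.549; cell vol = 4.81² × mean(4 corners)
unit = 4.81² × 1.549 / (4×255) = 0.0351351 mm³ per gray-sum
row 0: Σ corner-gray over 10 cells = 4792  → 168.3675
row 1: Σ corner-gray over 10 cells = 4448  → 156.2810
row 2: Σ corner-gray over 10 cells = 5552  → 195.0702
row 3: Σ corner-gray over 10 cells = 5614  → 197.2485
row 4: Σ corner-gray over 10 cells = 5042  → 177.1513
row 5: Σ corner-gray over 10 cells = 4648  → 163.3080
row 6: Σ corner-gray over 10 cells = 4761  → 167.2783
row 7: Σ corner-gray over 10 cells = 5442  → 191.2053
row 8: Σ corner-gray over 10 cells = 5351  → 188.0080
row 9: Σ corner-gray over 10 cells = 4795  → 168.4729
row 10: Σ corner-gray over 10 cells = 5369  → 188.6404
row 11: Σ corner-gray over 10 cells = 5205  → 182.8783
Σ rows: total corner-gray = 61019  → 2143.9097 mm³

2143.910


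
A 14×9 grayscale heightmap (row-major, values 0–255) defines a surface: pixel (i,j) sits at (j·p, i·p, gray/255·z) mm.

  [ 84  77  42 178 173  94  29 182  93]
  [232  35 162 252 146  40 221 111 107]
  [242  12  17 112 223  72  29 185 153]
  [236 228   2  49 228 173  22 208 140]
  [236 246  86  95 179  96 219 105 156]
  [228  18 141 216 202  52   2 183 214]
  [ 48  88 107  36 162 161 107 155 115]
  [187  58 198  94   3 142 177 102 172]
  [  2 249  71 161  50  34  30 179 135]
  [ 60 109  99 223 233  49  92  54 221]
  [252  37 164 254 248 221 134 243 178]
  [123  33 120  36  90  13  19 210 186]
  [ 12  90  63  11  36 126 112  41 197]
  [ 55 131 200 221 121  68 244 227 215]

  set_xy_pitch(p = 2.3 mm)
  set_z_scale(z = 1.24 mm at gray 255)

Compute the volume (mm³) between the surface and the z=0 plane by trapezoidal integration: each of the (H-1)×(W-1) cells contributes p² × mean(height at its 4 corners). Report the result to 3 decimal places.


332.154

height_mm = gray/255 × 1.24; cell vol = 2.3² × mean(4 corners)
unit = 2.3² × 1.24 / (4×255) = 0.00643098 mm³ per gray-sum
row 0: Σ corner-gray over 8 cells = 4000  → 25.7239
row 1: Σ corner-gray over 8 cells = 3968  → 25.5181
row 2: Σ corner-gray over 8 cells = 3891  → 25.0229
row 3: Σ corner-gray over 8 cells = 4640  → 29.8397
row 4: Σ corner-gray over 8 cells = 4514  → 29.0294
row 5: Σ corner-gray over 8 cells = 3865  → 24.8557
row 6: Σ corner-gray over 8 cells = 3702  → 23.8075
row 7: Σ corner-gray over 8 cells = 3592  → 23.1001
row 8: Σ corner-gray over 8 cells = 3684  → 23.6917
row 9: Σ corner-gray over 8 cells = 5031  → 32.3543
row 10: Σ corner-gray over 8 cells = 4383  → 28.1870
row 11: Σ corner-gray over 8 cells = 2518  → 16.1932
row 12: Σ corner-gray over 8 cells = 3861  → 24.8300
Σ rows: total corner-gray = 51649  → 332.1537 mm³


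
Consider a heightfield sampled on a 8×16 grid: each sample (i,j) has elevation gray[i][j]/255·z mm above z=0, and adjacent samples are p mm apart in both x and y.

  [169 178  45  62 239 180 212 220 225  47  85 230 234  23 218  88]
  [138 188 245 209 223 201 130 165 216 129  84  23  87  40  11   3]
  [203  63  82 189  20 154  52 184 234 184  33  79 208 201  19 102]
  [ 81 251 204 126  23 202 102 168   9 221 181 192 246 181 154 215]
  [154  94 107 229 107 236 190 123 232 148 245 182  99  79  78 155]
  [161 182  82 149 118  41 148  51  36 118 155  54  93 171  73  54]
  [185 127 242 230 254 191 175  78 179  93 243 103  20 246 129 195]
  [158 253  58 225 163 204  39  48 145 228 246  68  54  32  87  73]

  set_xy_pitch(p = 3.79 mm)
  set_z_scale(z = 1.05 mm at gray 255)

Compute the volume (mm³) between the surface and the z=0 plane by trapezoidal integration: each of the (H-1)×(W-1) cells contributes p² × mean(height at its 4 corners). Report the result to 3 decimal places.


876.075

height_mm = gray/255 × 1.05; cell vol = 3.79² × mean(4 corners)
unit = 3.79² × 1.05 / (4×255) = 0.0147866 mm³ per gray-sum
row 0: Σ corner-gray over 15 cells = 8696  → 128.5840
row 1: Σ corner-gray over 15 cells = 7752  → 114.6255
row 2: Σ corner-gray over 15 cells = 8525  → 126.0555
row 3: Σ corner-gray over 15 cells = 9423  → 139.3339
row 4: Σ corner-gray over 15 cells = 7764  → 114.8030
row 5: Σ corner-gray over 15 cells = 8157  → 120.6141
row 6: Σ corner-gray over 15 cells = 8931  → 132.0589
Σ rows: total corner-gray = 59248  → 876.0749 mm³


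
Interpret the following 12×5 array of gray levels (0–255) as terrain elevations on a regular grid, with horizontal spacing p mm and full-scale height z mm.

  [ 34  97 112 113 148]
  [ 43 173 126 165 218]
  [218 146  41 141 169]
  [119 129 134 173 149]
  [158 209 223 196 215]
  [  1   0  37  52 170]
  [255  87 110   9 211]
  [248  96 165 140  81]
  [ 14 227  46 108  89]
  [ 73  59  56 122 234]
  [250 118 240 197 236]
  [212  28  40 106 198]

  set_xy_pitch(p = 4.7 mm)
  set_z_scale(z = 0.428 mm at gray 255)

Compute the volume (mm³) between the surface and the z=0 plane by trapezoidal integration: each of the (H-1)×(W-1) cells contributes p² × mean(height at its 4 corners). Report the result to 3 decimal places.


211.207

height_mm = gray/255 × 0.428; cell vol = 4.7² × mean(4 corners)
unit = 4.7² × 0.428 / (4×255) = 0.00926914 mm³ per gray-sum
row 0: Σ corner-gray over 4 cells = 2015  → 18.6773
row 1: Σ corner-gray over 4 cells = 2232  → 20.6887
row 2: Σ corner-gray over 4 cells = 2183  → 20.2345
row 3: Σ corner-gray over 4 cells = 2769  → 25.6662
row 4: Σ corner-gray over 4 cells = 1978  → 18.3344
row 5: Σ corner-gray over 4 cells = 1227  → 11.3732
row 6: Σ corner-gray over 4 cells = 2009  → 18.6217
row 7: Σ corner-gray over 4 cells = 1996  → 18.5012
row 8: Σ corner-gray over 4 cells = 1646  → 15.2570
row 9: Σ corner-gray over 4 cells = 2377  → 22.0327
row 10: Σ corner-gray over 4 cells = 2354  → 21.8195
Σ rows: total corner-gray = 22786  → 211.2066 mm³
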